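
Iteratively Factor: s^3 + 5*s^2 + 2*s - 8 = (s + 2)*(s^2 + 3*s - 4) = (s + 2)*(s + 4)*(s - 1)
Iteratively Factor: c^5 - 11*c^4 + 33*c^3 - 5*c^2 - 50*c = (c - 5)*(c^4 - 6*c^3 + 3*c^2 + 10*c) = (c - 5)*(c + 1)*(c^3 - 7*c^2 + 10*c) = (c - 5)*(c - 2)*(c + 1)*(c^2 - 5*c) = (c - 5)^2*(c - 2)*(c + 1)*(c)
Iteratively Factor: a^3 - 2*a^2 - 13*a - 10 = (a + 1)*(a^2 - 3*a - 10) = (a - 5)*(a + 1)*(a + 2)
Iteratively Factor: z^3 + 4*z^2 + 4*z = (z + 2)*(z^2 + 2*z) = z*(z + 2)*(z + 2)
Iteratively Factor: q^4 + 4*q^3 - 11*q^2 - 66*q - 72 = (q + 3)*(q^3 + q^2 - 14*q - 24) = (q + 3)^2*(q^2 - 2*q - 8) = (q - 4)*(q + 3)^2*(q + 2)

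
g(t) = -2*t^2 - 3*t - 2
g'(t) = -4*t - 3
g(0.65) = -4.80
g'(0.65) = -5.60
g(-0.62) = -0.91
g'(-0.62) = -0.52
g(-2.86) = -9.78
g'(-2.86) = 8.44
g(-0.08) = -1.77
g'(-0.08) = -2.68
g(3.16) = -31.45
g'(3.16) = -15.64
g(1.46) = -10.64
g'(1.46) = -8.84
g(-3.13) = -12.20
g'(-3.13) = 9.52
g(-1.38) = -1.67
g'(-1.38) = 2.52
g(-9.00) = -137.00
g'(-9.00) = 33.00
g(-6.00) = -56.00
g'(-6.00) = 21.00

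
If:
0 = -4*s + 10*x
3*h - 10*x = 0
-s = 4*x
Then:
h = 0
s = 0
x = 0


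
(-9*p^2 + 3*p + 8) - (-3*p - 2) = -9*p^2 + 6*p + 10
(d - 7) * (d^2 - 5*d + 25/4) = d^3 - 12*d^2 + 165*d/4 - 175/4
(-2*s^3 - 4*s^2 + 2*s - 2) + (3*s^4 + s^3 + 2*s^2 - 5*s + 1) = 3*s^4 - s^3 - 2*s^2 - 3*s - 1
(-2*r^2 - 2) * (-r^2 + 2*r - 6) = 2*r^4 - 4*r^3 + 14*r^2 - 4*r + 12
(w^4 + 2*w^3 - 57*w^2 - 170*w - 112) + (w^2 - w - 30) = w^4 + 2*w^3 - 56*w^2 - 171*w - 142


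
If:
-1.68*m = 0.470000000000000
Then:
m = -0.28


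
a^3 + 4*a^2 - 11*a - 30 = (a - 3)*(a + 2)*(a + 5)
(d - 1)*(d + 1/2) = d^2 - d/2 - 1/2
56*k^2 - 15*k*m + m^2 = (-8*k + m)*(-7*k + m)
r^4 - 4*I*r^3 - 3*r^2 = r^2*(r - 3*I)*(r - I)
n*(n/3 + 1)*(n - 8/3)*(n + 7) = n^4/3 + 22*n^3/9 - 17*n^2/9 - 56*n/3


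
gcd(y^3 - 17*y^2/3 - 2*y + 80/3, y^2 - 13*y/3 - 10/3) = y - 5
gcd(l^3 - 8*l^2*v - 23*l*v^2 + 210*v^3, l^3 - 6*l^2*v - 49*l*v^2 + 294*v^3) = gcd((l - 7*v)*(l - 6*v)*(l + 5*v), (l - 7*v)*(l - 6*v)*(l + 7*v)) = l^2 - 13*l*v + 42*v^2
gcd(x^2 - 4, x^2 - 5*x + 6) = x - 2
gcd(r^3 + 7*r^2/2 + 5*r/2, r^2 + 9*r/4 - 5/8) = r + 5/2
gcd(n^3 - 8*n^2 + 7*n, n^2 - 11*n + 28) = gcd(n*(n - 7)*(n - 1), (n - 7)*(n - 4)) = n - 7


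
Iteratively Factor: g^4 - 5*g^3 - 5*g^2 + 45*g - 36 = (g - 1)*(g^3 - 4*g^2 - 9*g + 36) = (g - 3)*(g - 1)*(g^2 - g - 12) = (g - 4)*(g - 3)*(g - 1)*(g + 3)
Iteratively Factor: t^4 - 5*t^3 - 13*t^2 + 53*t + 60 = (t - 4)*(t^3 - t^2 - 17*t - 15) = (t - 4)*(t + 1)*(t^2 - 2*t - 15) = (t - 5)*(t - 4)*(t + 1)*(t + 3)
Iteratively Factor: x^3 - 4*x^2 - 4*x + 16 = (x - 2)*(x^2 - 2*x - 8) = (x - 4)*(x - 2)*(x + 2)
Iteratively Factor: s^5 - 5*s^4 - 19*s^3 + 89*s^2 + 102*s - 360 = (s - 2)*(s^4 - 3*s^3 - 25*s^2 + 39*s + 180) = (s - 4)*(s - 2)*(s^3 + s^2 - 21*s - 45) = (s - 4)*(s - 2)*(s + 3)*(s^2 - 2*s - 15) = (s - 5)*(s - 4)*(s - 2)*(s + 3)*(s + 3)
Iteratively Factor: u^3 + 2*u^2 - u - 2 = (u + 2)*(u^2 - 1) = (u - 1)*(u + 2)*(u + 1)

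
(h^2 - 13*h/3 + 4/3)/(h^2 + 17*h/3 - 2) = (h - 4)/(h + 6)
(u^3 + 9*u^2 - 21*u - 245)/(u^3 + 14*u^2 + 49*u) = (u - 5)/u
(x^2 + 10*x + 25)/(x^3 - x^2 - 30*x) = (x + 5)/(x*(x - 6))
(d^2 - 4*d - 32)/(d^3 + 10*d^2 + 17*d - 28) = (d - 8)/(d^2 + 6*d - 7)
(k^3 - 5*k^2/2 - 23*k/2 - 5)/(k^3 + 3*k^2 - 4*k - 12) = (k^2 - 9*k/2 - 5/2)/(k^2 + k - 6)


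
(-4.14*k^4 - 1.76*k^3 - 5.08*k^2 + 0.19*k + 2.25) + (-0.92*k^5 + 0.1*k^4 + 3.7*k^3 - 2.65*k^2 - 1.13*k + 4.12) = -0.92*k^5 - 4.04*k^4 + 1.94*k^3 - 7.73*k^2 - 0.94*k + 6.37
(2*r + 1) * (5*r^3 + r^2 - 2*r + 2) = 10*r^4 + 7*r^3 - 3*r^2 + 2*r + 2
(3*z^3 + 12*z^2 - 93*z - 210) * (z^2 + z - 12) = 3*z^5 + 15*z^4 - 117*z^3 - 447*z^2 + 906*z + 2520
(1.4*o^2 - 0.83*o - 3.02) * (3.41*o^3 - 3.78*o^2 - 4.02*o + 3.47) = 4.774*o^5 - 8.1223*o^4 - 12.7888*o^3 + 19.6102*o^2 + 9.2603*o - 10.4794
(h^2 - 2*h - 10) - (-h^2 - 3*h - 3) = 2*h^2 + h - 7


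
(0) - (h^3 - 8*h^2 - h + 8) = -h^3 + 8*h^2 + h - 8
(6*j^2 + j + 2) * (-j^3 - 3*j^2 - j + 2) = -6*j^5 - 19*j^4 - 11*j^3 + 5*j^2 + 4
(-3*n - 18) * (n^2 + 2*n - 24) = -3*n^3 - 24*n^2 + 36*n + 432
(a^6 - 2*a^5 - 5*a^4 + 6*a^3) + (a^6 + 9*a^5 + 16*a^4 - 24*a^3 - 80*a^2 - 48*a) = 2*a^6 + 7*a^5 + 11*a^4 - 18*a^3 - 80*a^2 - 48*a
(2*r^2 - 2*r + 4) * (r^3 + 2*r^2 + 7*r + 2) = 2*r^5 + 2*r^4 + 14*r^3 - 2*r^2 + 24*r + 8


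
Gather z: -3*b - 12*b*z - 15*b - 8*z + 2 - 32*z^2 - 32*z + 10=-18*b - 32*z^2 + z*(-12*b - 40) + 12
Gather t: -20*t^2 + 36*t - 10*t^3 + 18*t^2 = -10*t^3 - 2*t^2 + 36*t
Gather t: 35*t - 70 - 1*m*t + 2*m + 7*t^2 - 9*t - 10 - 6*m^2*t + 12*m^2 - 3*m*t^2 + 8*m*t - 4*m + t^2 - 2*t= 12*m^2 - 2*m + t^2*(8 - 3*m) + t*(-6*m^2 + 7*m + 24) - 80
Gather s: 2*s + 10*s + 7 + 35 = 12*s + 42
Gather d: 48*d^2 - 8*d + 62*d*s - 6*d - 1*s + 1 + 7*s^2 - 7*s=48*d^2 + d*(62*s - 14) + 7*s^2 - 8*s + 1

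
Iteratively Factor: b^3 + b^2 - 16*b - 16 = (b + 4)*(b^2 - 3*b - 4) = (b - 4)*(b + 4)*(b + 1)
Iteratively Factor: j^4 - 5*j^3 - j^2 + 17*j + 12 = (j - 3)*(j^3 - 2*j^2 - 7*j - 4) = (j - 4)*(j - 3)*(j^2 + 2*j + 1) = (j - 4)*(j - 3)*(j + 1)*(j + 1)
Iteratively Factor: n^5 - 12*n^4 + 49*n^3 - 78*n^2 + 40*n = (n)*(n^4 - 12*n^3 + 49*n^2 - 78*n + 40) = n*(n - 2)*(n^3 - 10*n^2 + 29*n - 20) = n*(n - 5)*(n - 2)*(n^2 - 5*n + 4) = n*(n - 5)*(n - 2)*(n - 1)*(n - 4)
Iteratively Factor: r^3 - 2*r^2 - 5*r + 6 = (r + 2)*(r^2 - 4*r + 3) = (r - 1)*(r + 2)*(r - 3)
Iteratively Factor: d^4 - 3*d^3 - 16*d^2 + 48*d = (d)*(d^3 - 3*d^2 - 16*d + 48) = d*(d + 4)*(d^2 - 7*d + 12) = d*(d - 3)*(d + 4)*(d - 4)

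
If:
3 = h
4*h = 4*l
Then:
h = 3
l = 3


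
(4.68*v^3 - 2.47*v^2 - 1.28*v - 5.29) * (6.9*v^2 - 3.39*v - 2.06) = 32.292*v^5 - 32.9082*v^4 - 10.0995*v^3 - 27.0736*v^2 + 20.5699*v + 10.8974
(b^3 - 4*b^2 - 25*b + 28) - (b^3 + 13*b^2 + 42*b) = -17*b^2 - 67*b + 28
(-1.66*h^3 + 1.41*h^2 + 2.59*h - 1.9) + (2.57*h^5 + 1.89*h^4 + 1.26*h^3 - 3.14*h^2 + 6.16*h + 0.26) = 2.57*h^5 + 1.89*h^4 - 0.4*h^3 - 1.73*h^2 + 8.75*h - 1.64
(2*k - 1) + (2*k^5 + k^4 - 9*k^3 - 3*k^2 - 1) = 2*k^5 + k^4 - 9*k^3 - 3*k^2 + 2*k - 2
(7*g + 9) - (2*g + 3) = 5*g + 6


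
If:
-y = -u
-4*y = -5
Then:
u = 5/4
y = 5/4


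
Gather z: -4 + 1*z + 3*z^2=3*z^2 + z - 4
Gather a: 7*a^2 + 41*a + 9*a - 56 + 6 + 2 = 7*a^2 + 50*a - 48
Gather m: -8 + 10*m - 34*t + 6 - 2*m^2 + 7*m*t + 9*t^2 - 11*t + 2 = -2*m^2 + m*(7*t + 10) + 9*t^2 - 45*t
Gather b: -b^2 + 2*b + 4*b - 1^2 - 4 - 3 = -b^2 + 6*b - 8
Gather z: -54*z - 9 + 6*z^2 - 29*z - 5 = 6*z^2 - 83*z - 14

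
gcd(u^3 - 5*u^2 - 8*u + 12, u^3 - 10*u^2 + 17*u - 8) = u - 1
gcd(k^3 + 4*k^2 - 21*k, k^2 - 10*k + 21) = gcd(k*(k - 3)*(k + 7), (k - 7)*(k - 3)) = k - 3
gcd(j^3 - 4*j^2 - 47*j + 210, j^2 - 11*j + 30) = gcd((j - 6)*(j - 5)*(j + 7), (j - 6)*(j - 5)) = j^2 - 11*j + 30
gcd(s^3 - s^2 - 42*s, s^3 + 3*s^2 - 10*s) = s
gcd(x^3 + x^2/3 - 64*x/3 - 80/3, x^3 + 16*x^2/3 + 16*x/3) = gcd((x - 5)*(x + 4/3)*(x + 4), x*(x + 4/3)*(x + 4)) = x^2 + 16*x/3 + 16/3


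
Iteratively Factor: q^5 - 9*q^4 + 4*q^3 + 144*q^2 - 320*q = (q - 5)*(q^4 - 4*q^3 - 16*q^2 + 64*q) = (q - 5)*(q - 4)*(q^3 - 16*q) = (q - 5)*(q - 4)^2*(q^2 + 4*q) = q*(q - 5)*(q - 4)^2*(q + 4)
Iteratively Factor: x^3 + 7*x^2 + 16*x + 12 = (x + 2)*(x^2 + 5*x + 6) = (x + 2)*(x + 3)*(x + 2)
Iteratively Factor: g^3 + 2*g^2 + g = (g)*(g^2 + 2*g + 1) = g*(g + 1)*(g + 1)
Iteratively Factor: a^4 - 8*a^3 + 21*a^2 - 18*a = (a)*(a^3 - 8*a^2 + 21*a - 18) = a*(a - 3)*(a^2 - 5*a + 6) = a*(a - 3)*(a - 2)*(a - 3)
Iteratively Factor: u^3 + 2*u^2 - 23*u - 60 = (u - 5)*(u^2 + 7*u + 12) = (u - 5)*(u + 4)*(u + 3)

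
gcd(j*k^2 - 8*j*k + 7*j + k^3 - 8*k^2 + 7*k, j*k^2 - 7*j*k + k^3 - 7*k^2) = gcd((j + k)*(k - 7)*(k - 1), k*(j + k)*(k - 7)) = j*k - 7*j + k^2 - 7*k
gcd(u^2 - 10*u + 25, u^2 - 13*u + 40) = u - 5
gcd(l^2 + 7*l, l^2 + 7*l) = l^2 + 7*l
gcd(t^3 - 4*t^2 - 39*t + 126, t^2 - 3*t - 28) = t - 7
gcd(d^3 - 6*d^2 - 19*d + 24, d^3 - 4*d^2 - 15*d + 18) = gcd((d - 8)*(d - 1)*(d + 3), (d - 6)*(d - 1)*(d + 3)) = d^2 + 2*d - 3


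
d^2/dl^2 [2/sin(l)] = 2*(cos(l)^2 + 1)/sin(l)^3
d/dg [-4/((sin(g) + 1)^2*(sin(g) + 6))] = 4*(3*sin(g) + 13)*cos(g)/((sin(g) + 1)^3*(sin(g) + 6)^2)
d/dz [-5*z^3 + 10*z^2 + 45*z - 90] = -15*z^2 + 20*z + 45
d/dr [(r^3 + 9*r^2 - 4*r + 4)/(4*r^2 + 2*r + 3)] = (4*r^4 + 4*r^3 + 43*r^2 + 22*r - 20)/(16*r^4 + 16*r^3 + 28*r^2 + 12*r + 9)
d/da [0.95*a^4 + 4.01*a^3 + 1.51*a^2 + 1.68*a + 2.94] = 3.8*a^3 + 12.03*a^2 + 3.02*a + 1.68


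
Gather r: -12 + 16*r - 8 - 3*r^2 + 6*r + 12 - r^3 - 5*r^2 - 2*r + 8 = -r^3 - 8*r^2 + 20*r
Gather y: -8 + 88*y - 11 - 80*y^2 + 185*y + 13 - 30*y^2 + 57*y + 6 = -110*y^2 + 330*y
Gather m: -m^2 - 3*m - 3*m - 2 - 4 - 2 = -m^2 - 6*m - 8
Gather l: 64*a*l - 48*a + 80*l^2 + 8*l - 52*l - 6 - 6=-48*a + 80*l^2 + l*(64*a - 44) - 12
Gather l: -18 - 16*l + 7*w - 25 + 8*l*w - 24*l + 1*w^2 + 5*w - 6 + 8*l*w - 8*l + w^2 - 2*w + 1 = l*(16*w - 48) + 2*w^2 + 10*w - 48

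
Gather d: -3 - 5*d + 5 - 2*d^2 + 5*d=2 - 2*d^2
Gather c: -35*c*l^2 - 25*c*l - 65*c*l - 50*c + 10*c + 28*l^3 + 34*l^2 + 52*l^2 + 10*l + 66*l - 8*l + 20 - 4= c*(-35*l^2 - 90*l - 40) + 28*l^3 + 86*l^2 + 68*l + 16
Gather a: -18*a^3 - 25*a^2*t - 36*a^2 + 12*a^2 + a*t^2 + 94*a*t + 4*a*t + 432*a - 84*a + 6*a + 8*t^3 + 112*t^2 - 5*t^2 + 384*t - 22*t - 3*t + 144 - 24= -18*a^3 + a^2*(-25*t - 24) + a*(t^2 + 98*t + 354) + 8*t^3 + 107*t^2 + 359*t + 120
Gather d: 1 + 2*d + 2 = 2*d + 3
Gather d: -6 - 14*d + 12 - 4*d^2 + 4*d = -4*d^2 - 10*d + 6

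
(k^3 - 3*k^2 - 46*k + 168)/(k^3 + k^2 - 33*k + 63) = (k^2 - 10*k + 24)/(k^2 - 6*k + 9)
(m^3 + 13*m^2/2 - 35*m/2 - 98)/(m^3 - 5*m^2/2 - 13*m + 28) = (m + 7)/(m - 2)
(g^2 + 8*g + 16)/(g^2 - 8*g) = (g^2 + 8*g + 16)/(g*(g - 8))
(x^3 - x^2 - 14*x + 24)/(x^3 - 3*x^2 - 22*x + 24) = (x^2 - 5*x + 6)/(x^2 - 7*x + 6)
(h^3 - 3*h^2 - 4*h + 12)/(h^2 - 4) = h - 3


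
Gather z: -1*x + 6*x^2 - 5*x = 6*x^2 - 6*x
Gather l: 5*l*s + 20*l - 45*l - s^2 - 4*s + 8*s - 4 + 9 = l*(5*s - 25) - s^2 + 4*s + 5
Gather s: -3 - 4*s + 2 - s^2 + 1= -s^2 - 4*s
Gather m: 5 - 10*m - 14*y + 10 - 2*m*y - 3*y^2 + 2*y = m*(-2*y - 10) - 3*y^2 - 12*y + 15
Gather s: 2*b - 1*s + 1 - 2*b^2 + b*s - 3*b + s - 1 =-2*b^2 + b*s - b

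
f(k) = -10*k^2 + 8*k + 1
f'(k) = 8 - 20*k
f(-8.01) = -704.68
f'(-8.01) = 168.20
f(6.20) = -333.80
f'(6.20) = -116.00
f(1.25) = -4.62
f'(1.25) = -17.00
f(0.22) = 2.28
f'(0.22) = 3.60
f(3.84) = -115.74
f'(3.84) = -68.80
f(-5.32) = -324.58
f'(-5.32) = 114.40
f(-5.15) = -305.42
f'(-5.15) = 111.00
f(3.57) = -97.89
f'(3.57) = -63.40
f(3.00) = -65.00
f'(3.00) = -52.00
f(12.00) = -1343.00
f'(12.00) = -232.00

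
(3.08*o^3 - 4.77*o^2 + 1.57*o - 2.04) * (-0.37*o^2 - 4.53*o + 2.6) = -1.1396*o^5 - 12.1875*o^4 + 29.0352*o^3 - 18.7593*o^2 + 13.3232*o - 5.304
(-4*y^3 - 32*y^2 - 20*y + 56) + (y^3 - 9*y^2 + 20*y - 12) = -3*y^3 - 41*y^2 + 44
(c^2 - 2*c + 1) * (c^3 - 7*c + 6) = c^5 - 2*c^4 - 6*c^3 + 20*c^2 - 19*c + 6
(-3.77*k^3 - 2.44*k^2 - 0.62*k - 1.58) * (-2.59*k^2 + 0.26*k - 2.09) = 9.7643*k^5 + 5.3394*k^4 + 8.8507*k^3 + 9.0306*k^2 + 0.885*k + 3.3022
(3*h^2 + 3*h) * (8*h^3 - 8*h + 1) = 24*h^5 + 24*h^4 - 24*h^3 - 21*h^2 + 3*h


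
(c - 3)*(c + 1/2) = c^2 - 5*c/2 - 3/2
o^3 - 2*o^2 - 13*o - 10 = (o - 5)*(o + 1)*(o + 2)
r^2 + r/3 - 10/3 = (r - 5/3)*(r + 2)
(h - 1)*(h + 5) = h^2 + 4*h - 5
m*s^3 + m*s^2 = s^2*(m*s + m)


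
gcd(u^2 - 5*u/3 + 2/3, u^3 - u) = u - 1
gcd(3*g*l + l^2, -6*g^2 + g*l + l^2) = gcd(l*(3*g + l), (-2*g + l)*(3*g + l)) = 3*g + l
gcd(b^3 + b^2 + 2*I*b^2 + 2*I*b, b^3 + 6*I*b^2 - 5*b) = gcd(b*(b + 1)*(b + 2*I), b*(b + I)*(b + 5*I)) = b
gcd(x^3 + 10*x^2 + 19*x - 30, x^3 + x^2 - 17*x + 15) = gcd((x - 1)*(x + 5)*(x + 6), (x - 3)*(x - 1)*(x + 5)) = x^2 + 4*x - 5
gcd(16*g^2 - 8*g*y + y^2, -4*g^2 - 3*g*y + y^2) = -4*g + y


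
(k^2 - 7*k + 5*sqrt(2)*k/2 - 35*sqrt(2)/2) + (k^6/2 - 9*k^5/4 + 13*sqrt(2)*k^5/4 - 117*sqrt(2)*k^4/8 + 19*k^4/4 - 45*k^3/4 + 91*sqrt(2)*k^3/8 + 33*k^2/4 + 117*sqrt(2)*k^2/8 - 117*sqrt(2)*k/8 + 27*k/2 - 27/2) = k^6/2 - 9*k^5/4 + 13*sqrt(2)*k^5/4 - 117*sqrt(2)*k^4/8 + 19*k^4/4 - 45*k^3/4 + 91*sqrt(2)*k^3/8 + 37*k^2/4 + 117*sqrt(2)*k^2/8 - 97*sqrt(2)*k/8 + 13*k/2 - 35*sqrt(2)/2 - 27/2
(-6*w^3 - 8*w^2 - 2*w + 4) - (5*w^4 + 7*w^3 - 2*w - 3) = -5*w^4 - 13*w^3 - 8*w^2 + 7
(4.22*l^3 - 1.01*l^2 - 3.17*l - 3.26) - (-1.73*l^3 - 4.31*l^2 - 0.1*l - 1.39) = 5.95*l^3 + 3.3*l^2 - 3.07*l - 1.87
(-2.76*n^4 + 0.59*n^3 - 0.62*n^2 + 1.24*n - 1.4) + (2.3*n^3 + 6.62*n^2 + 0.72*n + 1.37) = -2.76*n^4 + 2.89*n^3 + 6.0*n^2 + 1.96*n - 0.0299999999999998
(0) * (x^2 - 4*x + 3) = 0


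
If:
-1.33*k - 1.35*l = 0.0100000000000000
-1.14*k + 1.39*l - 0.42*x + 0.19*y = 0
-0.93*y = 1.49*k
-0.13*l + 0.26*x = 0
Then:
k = -0.00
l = -0.00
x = -0.00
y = 0.01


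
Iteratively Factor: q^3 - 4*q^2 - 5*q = (q)*(q^2 - 4*q - 5) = q*(q - 5)*(q + 1)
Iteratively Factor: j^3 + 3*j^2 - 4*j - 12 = (j - 2)*(j^2 + 5*j + 6) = (j - 2)*(j + 3)*(j + 2)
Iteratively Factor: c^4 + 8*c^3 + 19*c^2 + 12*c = (c)*(c^3 + 8*c^2 + 19*c + 12) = c*(c + 1)*(c^2 + 7*c + 12) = c*(c + 1)*(c + 3)*(c + 4)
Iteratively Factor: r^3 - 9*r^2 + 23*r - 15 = (r - 1)*(r^2 - 8*r + 15) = (r - 5)*(r - 1)*(r - 3)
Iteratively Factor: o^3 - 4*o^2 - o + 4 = (o - 4)*(o^2 - 1) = (o - 4)*(o - 1)*(o + 1)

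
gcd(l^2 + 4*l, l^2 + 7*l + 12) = l + 4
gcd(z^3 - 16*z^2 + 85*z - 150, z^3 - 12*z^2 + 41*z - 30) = z^2 - 11*z + 30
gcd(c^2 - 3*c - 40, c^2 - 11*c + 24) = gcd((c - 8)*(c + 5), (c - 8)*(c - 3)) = c - 8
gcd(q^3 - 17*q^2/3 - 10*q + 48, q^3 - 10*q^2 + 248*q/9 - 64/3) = q^2 - 26*q/3 + 16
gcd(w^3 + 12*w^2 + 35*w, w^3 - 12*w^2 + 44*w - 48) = 1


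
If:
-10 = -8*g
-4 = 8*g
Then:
No Solution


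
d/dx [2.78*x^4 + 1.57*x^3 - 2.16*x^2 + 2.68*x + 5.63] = 11.12*x^3 + 4.71*x^2 - 4.32*x + 2.68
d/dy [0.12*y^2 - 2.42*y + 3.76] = 0.24*y - 2.42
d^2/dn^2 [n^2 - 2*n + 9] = 2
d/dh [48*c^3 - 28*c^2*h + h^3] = -28*c^2 + 3*h^2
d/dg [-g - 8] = -1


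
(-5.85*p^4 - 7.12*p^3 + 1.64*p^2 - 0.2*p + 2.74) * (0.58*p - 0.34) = -3.393*p^5 - 2.1406*p^4 + 3.372*p^3 - 0.6736*p^2 + 1.6572*p - 0.9316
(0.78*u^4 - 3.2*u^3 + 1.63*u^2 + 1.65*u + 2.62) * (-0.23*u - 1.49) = -0.1794*u^5 - 0.4262*u^4 + 4.3931*u^3 - 2.8082*u^2 - 3.0611*u - 3.9038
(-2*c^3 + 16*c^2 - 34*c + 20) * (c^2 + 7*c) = -2*c^5 + 2*c^4 + 78*c^3 - 218*c^2 + 140*c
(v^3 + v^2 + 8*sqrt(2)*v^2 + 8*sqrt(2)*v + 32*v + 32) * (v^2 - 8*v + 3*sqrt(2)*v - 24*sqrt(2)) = v^5 - 7*v^4 + 11*sqrt(2)*v^4 - 77*sqrt(2)*v^3 + 72*v^3 - 560*v^2 + 8*sqrt(2)*v^2 - 672*sqrt(2)*v - 640*v - 768*sqrt(2)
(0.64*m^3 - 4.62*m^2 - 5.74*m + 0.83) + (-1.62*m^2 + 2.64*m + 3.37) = 0.64*m^3 - 6.24*m^2 - 3.1*m + 4.2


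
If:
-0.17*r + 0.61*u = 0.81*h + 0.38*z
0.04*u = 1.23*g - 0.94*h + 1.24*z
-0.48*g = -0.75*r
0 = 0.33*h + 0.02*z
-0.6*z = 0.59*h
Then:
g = 0.00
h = 0.00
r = 0.00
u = 0.00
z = 0.00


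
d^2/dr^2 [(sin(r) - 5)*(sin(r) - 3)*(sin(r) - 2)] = -9*sin(r)^3 + 40*sin(r)^2 - 25*sin(r) - 20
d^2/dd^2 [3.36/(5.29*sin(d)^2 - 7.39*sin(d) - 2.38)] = (376.106304*sin(d)^4 - 394.058448*sin(d)^3 - 211.450512*sin(d)^2 + 729.020544*sin(d) - 451.599456)/(-5.29*sin(d)^2 + 7.39*sin(d) + 2.38)^3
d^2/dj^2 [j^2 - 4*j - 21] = 2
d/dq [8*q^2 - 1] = 16*q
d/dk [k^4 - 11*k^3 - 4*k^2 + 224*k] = 4*k^3 - 33*k^2 - 8*k + 224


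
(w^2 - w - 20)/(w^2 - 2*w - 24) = (w - 5)/(w - 6)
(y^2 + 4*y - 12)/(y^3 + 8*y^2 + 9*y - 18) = (y - 2)/(y^2 + 2*y - 3)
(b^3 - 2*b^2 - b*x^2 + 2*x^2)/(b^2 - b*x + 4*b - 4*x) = (b^2 + b*x - 2*b - 2*x)/(b + 4)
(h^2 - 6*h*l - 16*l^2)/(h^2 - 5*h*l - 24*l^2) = (h + 2*l)/(h + 3*l)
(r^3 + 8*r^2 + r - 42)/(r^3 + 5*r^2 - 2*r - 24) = (r + 7)/(r + 4)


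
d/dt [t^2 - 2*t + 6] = 2*t - 2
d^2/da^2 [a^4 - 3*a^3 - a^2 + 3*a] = 12*a^2 - 18*a - 2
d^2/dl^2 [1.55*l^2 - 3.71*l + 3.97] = 3.10000000000000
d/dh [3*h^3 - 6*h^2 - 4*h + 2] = 9*h^2 - 12*h - 4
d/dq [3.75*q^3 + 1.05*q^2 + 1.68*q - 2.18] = 11.25*q^2 + 2.1*q + 1.68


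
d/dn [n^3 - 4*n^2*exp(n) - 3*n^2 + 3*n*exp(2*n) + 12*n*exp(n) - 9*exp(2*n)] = -4*n^2*exp(n) + 3*n^2 + 6*n*exp(2*n) + 4*n*exp(n) - 6*n - 15*exp(2*n) + 12*exp(n)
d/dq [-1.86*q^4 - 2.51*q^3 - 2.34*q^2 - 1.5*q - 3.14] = -7.44*q^3 - 7.53*q^2 - 4.68*q - 1.5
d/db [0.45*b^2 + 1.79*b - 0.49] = 0.9*b + 1.79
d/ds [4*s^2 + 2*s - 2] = 8*s + 2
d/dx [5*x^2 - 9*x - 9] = 10*x - 9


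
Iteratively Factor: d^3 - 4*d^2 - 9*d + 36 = (d - 3)*(d^2 - d - 12) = (d - 4)*(d - 3)*(d + 3)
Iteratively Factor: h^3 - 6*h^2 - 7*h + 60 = (h - 5)*(h^2 - h - 12) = (h - 5)*(h + 3)*(h - 4)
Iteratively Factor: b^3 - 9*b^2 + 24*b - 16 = (b - 4)*(b^2 - 5*b + 4) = (b - 4)*(b - 1)*(b - 4)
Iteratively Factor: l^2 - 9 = (l - 3)*(l + 3)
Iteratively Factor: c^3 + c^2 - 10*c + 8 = (c - 1)*(c^2 + 2*c - 8) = (c - 1)*(c + 4)*(c - 2)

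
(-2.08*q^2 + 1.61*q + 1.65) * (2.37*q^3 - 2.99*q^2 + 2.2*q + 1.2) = -4.9296*q^5 + 10.0349*q^4 - 5.4794*q^3 - 3.8875*q^2 + 5.562*q + 1.98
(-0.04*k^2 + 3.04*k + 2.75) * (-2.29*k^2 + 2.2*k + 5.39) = 0.0916*k^4 - 7.0496*k^3 + 0.1749*k^2 + 22.4356*k + 14.8225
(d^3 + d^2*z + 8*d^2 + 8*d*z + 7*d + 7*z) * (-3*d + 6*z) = -3*d^4 + 3*d^3*z - 24*d^3 + 6*d^2*z^2 + 24*d^2*z - 21*d^2 + 48*d*z^2 + 21*d*z + 42*z^2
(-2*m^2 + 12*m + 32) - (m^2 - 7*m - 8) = -3*m^2 + 19*m + 40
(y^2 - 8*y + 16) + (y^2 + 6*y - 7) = 2*y^2 - 2*y + 9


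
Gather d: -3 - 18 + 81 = 60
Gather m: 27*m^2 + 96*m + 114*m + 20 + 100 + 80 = 27*m^2 + 210*m + 200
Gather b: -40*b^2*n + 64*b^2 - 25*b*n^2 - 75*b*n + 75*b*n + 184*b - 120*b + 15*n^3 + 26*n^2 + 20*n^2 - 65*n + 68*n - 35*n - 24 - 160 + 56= b^2*(64 - 40*n) + b*(64 - 25*n^2) + 15*n^3 + 46*n^2 - 32*n - 128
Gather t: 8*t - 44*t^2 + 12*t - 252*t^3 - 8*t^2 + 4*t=-252*t^3 - 52*t^2 + 24*t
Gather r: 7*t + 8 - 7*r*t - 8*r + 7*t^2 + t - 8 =r*(-7*t - 8) + 7*t^2 + 8*t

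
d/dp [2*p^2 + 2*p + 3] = 4*p + 2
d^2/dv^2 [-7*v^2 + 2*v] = -14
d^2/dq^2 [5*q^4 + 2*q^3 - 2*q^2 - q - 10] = 60*q^2 + 12*q - 4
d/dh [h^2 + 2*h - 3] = 2*h + 2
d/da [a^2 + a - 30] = 2*a + 1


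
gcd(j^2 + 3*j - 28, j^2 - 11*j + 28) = j - 4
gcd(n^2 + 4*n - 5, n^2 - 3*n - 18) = 1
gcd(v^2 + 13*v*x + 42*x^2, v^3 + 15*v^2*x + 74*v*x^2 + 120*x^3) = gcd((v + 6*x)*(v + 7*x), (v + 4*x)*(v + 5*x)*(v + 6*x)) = v + 6*x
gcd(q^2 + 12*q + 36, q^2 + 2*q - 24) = q + 6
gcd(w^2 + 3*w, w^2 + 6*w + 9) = w + 3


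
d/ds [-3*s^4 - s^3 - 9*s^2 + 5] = 3*s*(-4*s^2 - s - 6)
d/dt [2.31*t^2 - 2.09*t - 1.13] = 4.62*t - 2.09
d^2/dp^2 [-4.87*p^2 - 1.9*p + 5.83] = -9.74000000000000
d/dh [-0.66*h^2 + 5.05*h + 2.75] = 5.05 - 1.32*h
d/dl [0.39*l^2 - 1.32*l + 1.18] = 0.78*l - 1.32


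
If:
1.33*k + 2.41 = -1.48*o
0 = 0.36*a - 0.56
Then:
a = 1.56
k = -1.11278195488722*o - 1.81203007518797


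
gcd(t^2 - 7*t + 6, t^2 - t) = t - 1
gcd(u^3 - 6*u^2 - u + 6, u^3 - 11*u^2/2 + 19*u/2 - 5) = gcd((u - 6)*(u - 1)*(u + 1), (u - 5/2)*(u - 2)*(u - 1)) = u - 1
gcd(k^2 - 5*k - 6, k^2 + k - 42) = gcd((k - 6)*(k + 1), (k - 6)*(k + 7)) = k - 6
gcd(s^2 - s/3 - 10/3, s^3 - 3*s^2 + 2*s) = s - 2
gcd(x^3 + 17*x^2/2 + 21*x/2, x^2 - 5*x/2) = x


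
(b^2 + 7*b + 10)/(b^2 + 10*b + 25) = (b + 2)/(b + 5)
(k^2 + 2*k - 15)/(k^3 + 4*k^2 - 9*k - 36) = (k + 5)/(k^2 + 7*k + 12)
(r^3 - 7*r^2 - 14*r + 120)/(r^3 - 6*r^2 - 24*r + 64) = (r^2 - 11*r + 30)/(r^2 - 10*r + 16)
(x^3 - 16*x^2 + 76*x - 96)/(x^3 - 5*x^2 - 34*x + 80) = (x - 6)/(x + 5)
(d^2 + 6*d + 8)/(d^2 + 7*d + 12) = (d + 2)/(d + 3)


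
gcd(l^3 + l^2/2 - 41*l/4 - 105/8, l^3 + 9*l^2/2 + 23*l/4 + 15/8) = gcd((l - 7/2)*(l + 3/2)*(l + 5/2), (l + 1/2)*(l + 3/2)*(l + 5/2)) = l^2 + 4*l + 15/4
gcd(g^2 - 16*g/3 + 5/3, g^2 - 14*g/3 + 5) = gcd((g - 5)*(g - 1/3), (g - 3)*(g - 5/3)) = 1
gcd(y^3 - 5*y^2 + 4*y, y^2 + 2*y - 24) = y - 4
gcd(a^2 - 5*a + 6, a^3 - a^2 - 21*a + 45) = a - 3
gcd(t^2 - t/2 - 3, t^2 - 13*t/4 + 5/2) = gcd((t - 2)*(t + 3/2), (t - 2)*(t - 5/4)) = t - 2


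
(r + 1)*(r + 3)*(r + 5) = r^3 + 9*r^2 + 23*r + 15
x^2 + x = x*(x + 1)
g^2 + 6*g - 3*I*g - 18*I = (g + 6)*(g - 3*I)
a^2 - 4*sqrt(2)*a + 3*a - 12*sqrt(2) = (a + 3)*(a - 4*sqrt(2))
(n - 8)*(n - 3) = n^2 - 11*n + 24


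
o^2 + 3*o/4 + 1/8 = (o + 1/4)*(o + 1/2)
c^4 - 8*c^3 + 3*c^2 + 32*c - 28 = (c - 7)*(c - 2)*(c - 1)*(c + 2)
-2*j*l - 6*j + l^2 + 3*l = (-2*j + l)*(l + 3)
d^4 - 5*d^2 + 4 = (d - 2)*(d - 1)*(d + 1)*(d + 2)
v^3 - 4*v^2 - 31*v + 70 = (v - 7)*(v - 2)*(v + 5)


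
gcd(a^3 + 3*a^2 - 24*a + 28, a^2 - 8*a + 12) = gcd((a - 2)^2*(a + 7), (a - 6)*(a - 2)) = a - 2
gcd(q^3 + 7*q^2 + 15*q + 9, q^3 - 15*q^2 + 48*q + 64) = q + 1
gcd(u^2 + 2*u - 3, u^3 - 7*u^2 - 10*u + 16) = u - 1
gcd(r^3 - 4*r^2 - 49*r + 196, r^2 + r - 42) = r + 7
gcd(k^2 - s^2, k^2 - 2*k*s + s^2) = -k + s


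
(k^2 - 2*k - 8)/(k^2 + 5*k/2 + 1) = 2*(k - 4)/(2*k + 1)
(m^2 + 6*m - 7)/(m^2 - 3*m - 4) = (-m^2 - 6*m + 7)/(-m^2 + 3*m + 4)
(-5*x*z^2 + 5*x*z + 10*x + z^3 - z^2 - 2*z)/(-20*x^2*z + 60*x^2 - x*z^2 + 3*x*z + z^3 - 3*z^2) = (z^2 - z - 2)/(4*x*z - 12*x + z^2 - 3*z)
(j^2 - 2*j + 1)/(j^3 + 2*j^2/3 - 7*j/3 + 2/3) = 3*(j - 1)/(3*j^2 + 5*j - 2)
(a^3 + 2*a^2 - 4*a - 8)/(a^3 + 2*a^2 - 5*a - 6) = (a^2 + 4*a + 4)/(a^2 + 4*a + 3)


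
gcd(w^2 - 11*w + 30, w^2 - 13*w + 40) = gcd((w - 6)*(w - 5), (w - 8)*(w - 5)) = w - 5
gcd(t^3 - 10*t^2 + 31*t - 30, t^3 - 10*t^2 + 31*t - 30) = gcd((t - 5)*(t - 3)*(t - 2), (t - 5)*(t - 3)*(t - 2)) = t^3 - 10*t^2 + 31*t - 30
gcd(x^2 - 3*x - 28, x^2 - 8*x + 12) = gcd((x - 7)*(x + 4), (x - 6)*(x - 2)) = 1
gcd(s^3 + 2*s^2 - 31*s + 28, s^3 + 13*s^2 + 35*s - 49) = s^2 + 6*s - 7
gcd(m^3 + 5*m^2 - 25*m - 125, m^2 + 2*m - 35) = m - 5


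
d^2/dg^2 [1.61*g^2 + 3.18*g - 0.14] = 3.22000000000000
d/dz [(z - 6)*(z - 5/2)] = 2*z - 17/2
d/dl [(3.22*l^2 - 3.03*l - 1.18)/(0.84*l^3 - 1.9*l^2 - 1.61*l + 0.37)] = (-2.7048*l^4 + 5.0904*l^3 - 7.9676*l^2 - 2.1012*l - 3.0209)/(0.7056*l^6 - 3.192*l^5 + 0.9052*l^4 + 6.7396*l^3 + 1.1861*l^2 - 1.1914*l + 0.1369)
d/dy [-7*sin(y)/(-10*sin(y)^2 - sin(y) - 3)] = 7*(3 - 10*sin(y)^2)*cos(y)/(10*sin(y)^2 + sin(y) + 3)^2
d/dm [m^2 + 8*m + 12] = 2*m + 8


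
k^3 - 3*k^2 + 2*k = k*(k - 2)*(k - 1)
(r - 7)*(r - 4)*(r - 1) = r^3 - 12*r^2 + 39*r - 28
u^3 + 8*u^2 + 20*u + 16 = (u + 2)^2*(u + 4)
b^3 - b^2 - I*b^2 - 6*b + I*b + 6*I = (b - 3)*(b + 2)*(b - I)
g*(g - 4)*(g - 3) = g^3 - 7*g^2 + 12*g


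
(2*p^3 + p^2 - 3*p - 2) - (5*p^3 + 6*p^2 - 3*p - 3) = -3*p^3 - 5*p^2 + 1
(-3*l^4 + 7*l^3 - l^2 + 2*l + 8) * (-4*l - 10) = 12*l^5 + 2*l^4 - 66*l^3 + 2*l^2 - 52*l - 80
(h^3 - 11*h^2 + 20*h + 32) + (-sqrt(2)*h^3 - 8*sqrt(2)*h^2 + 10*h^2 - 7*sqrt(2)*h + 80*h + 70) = -sqrt(2)*h^3 + h^3 - 8*sqrt(2)*h^2 - h^2 - 7*sqrt(2)*h + 100*h + 102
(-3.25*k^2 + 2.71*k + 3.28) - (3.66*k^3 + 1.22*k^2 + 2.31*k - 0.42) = -3.66*k^3 - 4.47*k^2 + 0.4*k + 3.7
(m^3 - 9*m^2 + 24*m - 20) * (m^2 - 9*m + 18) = m^5 - 18*m^4 + 123*m^3 - 398*m^2 + 612*m - 360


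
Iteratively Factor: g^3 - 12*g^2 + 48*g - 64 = (g - 4)*(g^2 - 8*g + 16) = (g - 4)^2*(g - 4)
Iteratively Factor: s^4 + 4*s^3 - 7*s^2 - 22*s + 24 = (s + 3)*(s^3 + s^2 - 10*s + 8) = (s + 3)*(s + 4)*(s^2 - 3*s + 2) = (s - 2)*(s + 3)*(s + 4)*(s - 1)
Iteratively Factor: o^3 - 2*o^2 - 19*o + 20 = (o - 5)*(o^2 + 3*o - 4) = (o - 5)*(o + 4)*(o - 1)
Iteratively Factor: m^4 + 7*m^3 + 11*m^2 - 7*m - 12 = (m + 1)*(m^3 + 6*m^2 + 5*m - 12) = (m + 1)*(m + 3)*(m^2 + 3*m - 4) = (m + 1)*(m + 3)*(m + 4)*(m - 1)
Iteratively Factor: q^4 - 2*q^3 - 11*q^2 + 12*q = (q - 4)*(q^3 + 2*q^2 - 3*q) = q*(q - 4)*(q^2 + 2*q - 3) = q*(q - 4)*(q + 3)*(q - 1)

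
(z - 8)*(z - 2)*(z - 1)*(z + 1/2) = z^4 - 21*z^3/2 + 41*z^2/2 - 3*z - 8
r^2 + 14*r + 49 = (r + 7)^2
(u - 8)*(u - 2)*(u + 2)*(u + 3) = u^4 - 5*u^3 - 28*u^2 + 20*u + 96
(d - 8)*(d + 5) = d^2 - 3*d - 40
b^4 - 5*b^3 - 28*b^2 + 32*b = b*(b - 8)*(b - 1)*(b + 4)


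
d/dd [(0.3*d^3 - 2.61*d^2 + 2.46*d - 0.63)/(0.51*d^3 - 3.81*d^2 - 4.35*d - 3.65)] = (0.1881*d^4 - 5.1192*d^3 + 18.405*d^2 + 14.2524*d - 11.7195)/(0.2601*d^6 - 3.8862*d^5 + 10.0791*d^4 + 29.424*d^3 + 46.7355*d^2 + 31.755*d + 13.3225)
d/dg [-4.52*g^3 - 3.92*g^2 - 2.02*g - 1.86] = -13.56*g^2 - 7.84*g - 2.02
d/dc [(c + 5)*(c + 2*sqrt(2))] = 2*c + 2*sqrt(2) + 5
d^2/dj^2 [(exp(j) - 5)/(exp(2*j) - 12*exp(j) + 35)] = (exp(j) + 7)*exp(j)/(exp(3*j) - 21*exp(2*j) + 147*exp(j) - 343)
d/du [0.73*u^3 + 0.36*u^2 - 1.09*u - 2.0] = 2.19*u^2 + 0.72*u - 1.09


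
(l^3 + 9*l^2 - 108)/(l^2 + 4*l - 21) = (l^2 + 12*l + 36)/(l + 7)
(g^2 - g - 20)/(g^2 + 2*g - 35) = (g + 4)/(g + 7)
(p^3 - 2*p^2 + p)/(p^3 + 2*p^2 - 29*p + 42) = p*(p^2 - 2*p + 1)/(p^3 + 2*p^2 - 29*p + 42)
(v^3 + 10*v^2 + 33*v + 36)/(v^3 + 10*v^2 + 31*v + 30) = (v^2 + 7*v + 12)/(v^2 + 7*v + 10)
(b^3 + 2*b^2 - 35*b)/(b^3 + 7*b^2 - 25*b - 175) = b/(b + 5)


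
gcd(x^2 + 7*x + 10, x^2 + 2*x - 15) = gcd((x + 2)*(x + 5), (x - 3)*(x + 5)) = x + 5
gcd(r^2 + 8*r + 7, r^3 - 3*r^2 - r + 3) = r + 1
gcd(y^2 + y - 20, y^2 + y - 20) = y^2 + y - 20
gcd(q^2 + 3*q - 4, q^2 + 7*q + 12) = q + 4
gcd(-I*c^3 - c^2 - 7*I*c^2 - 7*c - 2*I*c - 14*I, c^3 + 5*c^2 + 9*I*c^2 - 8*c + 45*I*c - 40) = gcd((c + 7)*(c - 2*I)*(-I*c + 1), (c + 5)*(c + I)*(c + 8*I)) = c + I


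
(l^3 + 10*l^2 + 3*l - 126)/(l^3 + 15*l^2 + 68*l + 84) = (l - 3)/(l + 2)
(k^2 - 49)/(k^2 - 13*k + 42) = (k + 7)/(k - 6)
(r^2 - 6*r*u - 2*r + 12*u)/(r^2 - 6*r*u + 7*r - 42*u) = (r - 2)/(r + 7)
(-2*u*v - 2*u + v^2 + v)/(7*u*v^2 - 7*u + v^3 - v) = (-2*u + v)/(7*u*v - 7*u + v^2 - v)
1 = 1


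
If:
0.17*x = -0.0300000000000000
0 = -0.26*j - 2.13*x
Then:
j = 1.45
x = -0.18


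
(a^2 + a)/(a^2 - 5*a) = (a + 1)/(a - 5)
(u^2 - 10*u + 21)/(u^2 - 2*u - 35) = (u - 3)/(u + 5)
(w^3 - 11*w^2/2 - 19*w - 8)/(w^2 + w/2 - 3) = (2*w^2 - 15*w - 8)/(2*w - 3)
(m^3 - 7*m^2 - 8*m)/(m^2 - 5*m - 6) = m*(m - 8)/(m - 6)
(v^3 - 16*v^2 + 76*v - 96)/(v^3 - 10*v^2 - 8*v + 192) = (v - 2)/(v + 4)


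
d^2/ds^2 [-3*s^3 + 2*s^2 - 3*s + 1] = 4 - 18*s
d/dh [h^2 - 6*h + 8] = 2*h - 6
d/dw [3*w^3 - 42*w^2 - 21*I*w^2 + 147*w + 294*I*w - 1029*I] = 9*w^2 + 42*w*(-2 - I) + 147 + 294*I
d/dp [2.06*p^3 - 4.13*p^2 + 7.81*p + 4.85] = 6.18*p^2 - 8.26*p + 7.81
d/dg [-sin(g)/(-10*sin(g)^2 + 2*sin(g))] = -5*cos(g)/(2*(5*sin(g) - 1)^2)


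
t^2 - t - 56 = (t - 8)*(t + 7)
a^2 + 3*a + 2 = (a + 1)*(a + 2)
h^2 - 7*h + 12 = (h - 4)*(h - 3)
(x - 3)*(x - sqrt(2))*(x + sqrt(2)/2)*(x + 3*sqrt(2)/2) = x^4 - 3*x^3 + sqrt(2)*x^3 - 3*sqrt(2)*x^2 - 5*x^2/2 - 3*sqrt(2)*x/2 + 15*x/2 + 9*sqrt(2)/2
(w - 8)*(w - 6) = w^2 - 14*w + 48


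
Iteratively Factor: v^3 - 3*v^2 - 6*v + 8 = (v - 4)*(v^2 + v - 2) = (v - 4)*(v - 1)*(v + 2)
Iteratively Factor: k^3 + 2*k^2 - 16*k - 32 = (k + 2)*(k^2 - 16) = (k + 2)*(k + 4)*(k - 4)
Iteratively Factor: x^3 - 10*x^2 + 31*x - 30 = (x - 5)*(x^2 - 5*x + 6) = (x - 5)*(x - 3)*(x - 2)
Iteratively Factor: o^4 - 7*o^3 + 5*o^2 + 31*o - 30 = (o - 1)*(o^3 - 6*o^2 - o + 30) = (o - 3)*(o - 1)*(o^2 - 3*o - 10) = (o - 5)*(o - 3)*(o - 1)*(o + 2)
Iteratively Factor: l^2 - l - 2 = (l - 2)*(l + 1)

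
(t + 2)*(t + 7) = t^2 + 9*t + 14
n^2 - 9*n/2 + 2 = (n - 4)*(n - 1/2)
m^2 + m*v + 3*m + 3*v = (m + 3)*(m + v)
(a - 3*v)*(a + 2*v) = a^2 - a*v - 6*v^2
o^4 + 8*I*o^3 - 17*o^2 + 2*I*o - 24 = (o - I)*(o + 2*I)*(o + 3*I)*(o + 4*I)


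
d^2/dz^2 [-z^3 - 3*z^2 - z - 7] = -6*z - 6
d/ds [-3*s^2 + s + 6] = 1 - 6*s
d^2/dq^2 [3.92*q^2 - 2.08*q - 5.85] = 7.84000000000000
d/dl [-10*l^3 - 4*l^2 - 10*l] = -30*l^2 - 8*l - 10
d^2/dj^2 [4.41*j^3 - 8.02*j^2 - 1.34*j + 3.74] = 26.46*j - 16.04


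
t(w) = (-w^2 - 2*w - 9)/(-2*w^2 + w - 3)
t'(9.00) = -0.03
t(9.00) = 0.69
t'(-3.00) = 0.10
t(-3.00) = 0.50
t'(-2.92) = 0.11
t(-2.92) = 0.51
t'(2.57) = -0.51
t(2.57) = 1.52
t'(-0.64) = 1.62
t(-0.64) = 1.82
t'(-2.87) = 0.12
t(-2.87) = 0.51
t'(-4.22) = 0.03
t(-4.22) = 0.43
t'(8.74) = -0.03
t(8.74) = 0.70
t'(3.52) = -0.26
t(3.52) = 1.17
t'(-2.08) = 0.30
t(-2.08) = 0.67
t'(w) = (-2*w - 2)/(-2*w^2 + w - 3) + (4*w - 1)*(-w^2 - 2*w - 9)/(-2*w^2 + w - 3)^2 = 5*(-w^2 - 6*w + 3)/(4*w^4 - 4*w^3 + 13*w^2 - 6*w + 9)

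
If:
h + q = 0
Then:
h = -q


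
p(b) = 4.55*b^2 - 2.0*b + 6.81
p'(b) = 9.1*b - 2.0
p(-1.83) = 25.71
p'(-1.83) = -18.65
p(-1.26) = 16.55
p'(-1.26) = -13.47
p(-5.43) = 151.83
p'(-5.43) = -51.41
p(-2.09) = 30.86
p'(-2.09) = -21.02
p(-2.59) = 42.51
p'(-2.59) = -25.57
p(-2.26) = 34.57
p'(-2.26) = -22.57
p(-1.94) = 27.81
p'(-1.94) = -19.65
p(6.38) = 179.26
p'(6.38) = 56.06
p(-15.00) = 1060.56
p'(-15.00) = -138.50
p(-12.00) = 686.01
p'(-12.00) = -111.20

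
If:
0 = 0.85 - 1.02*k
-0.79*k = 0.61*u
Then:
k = 0.83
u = -1.08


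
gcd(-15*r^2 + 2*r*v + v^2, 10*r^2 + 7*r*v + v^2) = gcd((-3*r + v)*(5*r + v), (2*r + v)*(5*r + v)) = 5*r + v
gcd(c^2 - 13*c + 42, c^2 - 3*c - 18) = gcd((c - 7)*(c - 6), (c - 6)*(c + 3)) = c - 6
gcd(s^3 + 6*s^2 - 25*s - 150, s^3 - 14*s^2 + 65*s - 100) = s - 5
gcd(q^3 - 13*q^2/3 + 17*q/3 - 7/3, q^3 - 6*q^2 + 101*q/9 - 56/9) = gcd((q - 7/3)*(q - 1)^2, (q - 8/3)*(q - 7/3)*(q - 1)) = q^2 - 10*q/3 + 7/3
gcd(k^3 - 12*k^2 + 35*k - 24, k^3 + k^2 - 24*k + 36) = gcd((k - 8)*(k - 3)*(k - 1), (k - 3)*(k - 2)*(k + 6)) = k - 3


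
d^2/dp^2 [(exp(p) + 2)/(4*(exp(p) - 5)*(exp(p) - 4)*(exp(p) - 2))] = (4*exp(6*p) - 15*exp(5*p) - 273*exp(4*p) + 2058*exp(3*p) - 4428*exp(2*p) + 888*exp(p) + 4640)*exp(p)/(4*(exp(9*p) - 33*exp(8*p) + 477*exp(7*p) - 3959*exp(6*p) + 20766*exp(5*p) - 71292*exp(4*p) + 159992*exp(3*p) - 226080*exp(2*p) + 182400*exp(p) - 64000))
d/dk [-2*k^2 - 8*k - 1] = -4*k - 8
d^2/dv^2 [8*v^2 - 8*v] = 16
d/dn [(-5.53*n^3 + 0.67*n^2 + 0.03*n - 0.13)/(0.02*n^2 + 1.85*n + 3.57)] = (-0.1106*n^4 - 20.461*n^3 - 57.9874*n^2 + 4.789*n + 0.3476)/(0.0004*n^4 + 0.074*n^3 + 3.5653*n^2 + 13.209*n + 12.7449)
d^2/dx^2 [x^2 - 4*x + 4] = 2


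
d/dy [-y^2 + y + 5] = 1 - 2*y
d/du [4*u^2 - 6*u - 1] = 8*u - 6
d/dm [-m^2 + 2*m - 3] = 2 - 2*m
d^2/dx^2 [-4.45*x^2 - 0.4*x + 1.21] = -8.90000000000000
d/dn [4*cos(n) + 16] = -4*sin(n)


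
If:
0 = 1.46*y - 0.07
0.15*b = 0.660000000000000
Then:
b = 4.40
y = 0.05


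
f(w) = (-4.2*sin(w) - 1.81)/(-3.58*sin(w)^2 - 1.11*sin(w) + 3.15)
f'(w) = (7.16*sin(w)*cos(w) + 1.11*cos(w))*(-4.2*sin(w) - 1.81)/(-3.58*sin(w)^2 - 1.11*sin(w) + 3.15)^2 - 4.2*cos(w)/(-3.58*sin(w)^2 - 1.11*sin(w) + 3.15)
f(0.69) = -4.52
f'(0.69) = -23.14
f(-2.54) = 0.22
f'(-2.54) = 1.51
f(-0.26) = -0.23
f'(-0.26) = -1.22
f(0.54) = -2.43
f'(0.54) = -8.32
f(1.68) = 4.01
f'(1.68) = 2.11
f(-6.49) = -0.29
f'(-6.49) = -1.24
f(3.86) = 0.41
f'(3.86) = 1.83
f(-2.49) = 0.29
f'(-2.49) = 1.63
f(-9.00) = -0.03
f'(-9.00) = 1.26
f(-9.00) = -0.03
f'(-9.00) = 1.26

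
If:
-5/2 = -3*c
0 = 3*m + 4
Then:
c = 5/6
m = -4/3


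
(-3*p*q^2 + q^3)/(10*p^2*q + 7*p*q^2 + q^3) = q*(-3*p + q)/(10*p^2 + 7*p*q + q^2)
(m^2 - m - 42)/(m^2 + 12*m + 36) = (m - 7)/(m + 6)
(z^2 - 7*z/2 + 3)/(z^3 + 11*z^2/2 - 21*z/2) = (z - 2)/(z*(z + 7))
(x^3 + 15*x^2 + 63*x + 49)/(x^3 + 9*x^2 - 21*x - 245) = (x + 1)/(x - 5)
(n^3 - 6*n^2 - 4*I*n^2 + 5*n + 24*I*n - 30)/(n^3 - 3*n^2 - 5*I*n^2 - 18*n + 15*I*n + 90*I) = (n + I)/(n + 3)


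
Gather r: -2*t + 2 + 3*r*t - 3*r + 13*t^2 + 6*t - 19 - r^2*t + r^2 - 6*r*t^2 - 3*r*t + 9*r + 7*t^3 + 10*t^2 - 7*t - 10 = r^2*(1 - t) + r*(6 - 6*t^2) + 7*t^3 + 23*t^2 - 3*t - 27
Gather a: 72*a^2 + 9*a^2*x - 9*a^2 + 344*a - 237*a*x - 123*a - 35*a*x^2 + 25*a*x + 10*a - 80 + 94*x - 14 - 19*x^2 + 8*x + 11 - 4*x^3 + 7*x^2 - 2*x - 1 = a^2*(9*x + 63) + a*(-35*x^2 - 212*x + 231) - 4*x^3 - 12*x^2 + 100*x - 84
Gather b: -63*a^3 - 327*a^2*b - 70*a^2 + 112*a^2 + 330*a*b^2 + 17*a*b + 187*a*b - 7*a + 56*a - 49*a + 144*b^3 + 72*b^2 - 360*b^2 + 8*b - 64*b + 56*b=-63*a^3 + 42*a^2 + 144*b^3 + b^2*(330*a - 288) + b*(-327*a^2 + 204*a)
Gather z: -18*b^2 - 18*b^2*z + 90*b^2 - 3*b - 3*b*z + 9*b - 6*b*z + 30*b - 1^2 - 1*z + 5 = 72*b^2 + 36*b + z*(-18*b^2 - 9*b - 1) + 4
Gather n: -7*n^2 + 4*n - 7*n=-7*n^2 - 3*n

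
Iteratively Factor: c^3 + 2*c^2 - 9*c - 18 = (c + 2)*(c^2 - 9) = (c + 2)*(c + 3)*(c - 3)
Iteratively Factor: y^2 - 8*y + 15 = (y - 5)*(y - 3)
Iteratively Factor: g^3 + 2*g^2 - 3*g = (g)*(g^2 + 2*g - 3) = g*(g + 3)*(g - 1)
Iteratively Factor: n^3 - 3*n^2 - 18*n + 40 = (n - 2)*(n^2 - n - 20) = (n - 2)*(n + 4)*(n - 5)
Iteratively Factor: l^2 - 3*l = (l - 3)*(l)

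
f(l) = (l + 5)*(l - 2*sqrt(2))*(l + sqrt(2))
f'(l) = (l + 5)*(l - 2*sqrt(2)) + (l + 5)*(l + sqrt(2)) + (l - 2*sqrt(2))*(l + sqrt(2)) = 3*l^2 - 2*sqrt(2)*l + 10*l - 5*sqrt(2) - 4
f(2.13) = -17.65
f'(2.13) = 17.82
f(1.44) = -25.52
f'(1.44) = 5.48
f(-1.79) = 5.57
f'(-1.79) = -14.30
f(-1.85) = 6.42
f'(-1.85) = -14.07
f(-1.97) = 8.08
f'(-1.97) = -13.56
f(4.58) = 100.58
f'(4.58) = 84.70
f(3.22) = 14.92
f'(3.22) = 43.13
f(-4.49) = 11.48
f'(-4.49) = 17.21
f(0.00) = -20.00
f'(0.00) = -11.07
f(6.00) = 258.66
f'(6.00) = 139.96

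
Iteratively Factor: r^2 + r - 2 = (r + 2)*(r - 1)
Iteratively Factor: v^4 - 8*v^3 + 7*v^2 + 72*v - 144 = (v - 3)*(v^3 - 5*v^2 - 8*v + 48) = (v - 4)*(v - 3)*(v^2 - v - 12) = (v - 4)^2*(v - 3)*(v + 3)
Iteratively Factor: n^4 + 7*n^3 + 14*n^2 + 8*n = (n + 1)*(n^3 + 6*n^2 + 8*n) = n*(n + 1)*(n^2 + 6*n + 8) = n*(n + 1)*(n + 4)*(n + 2)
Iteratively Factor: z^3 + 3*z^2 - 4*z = (z + 4)*(z^2 - z) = z*(z + 4)*(z - 1)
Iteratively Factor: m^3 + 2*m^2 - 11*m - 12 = (m + 1)*(m^2 + m - 12) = (m + 1)*(m + 4)*(m - 3)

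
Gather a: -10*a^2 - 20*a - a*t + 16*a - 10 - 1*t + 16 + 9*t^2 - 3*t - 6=-10*a^2 + a*(-t - 4) + 9*t^2 - 4*t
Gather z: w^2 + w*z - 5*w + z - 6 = w^2 - 5*w + z*(w + 1) - 6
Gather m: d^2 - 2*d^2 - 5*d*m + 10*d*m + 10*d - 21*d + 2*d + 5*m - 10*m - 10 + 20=-d^2 - 9*d + m*(5*d - 5) + 10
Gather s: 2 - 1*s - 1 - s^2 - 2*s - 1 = -s^2 - 3*s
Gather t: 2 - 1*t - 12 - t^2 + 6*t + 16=-t^2 + 5*t + 6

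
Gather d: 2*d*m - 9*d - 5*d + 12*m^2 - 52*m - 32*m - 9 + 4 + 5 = d*(2*m - 14) + 12*m^2 - 84*m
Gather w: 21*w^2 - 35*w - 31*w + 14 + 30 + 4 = 21*w^2 - 66*w + 48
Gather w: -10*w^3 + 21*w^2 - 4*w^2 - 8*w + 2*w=-10*w^3 + 17*w^2 - 6*w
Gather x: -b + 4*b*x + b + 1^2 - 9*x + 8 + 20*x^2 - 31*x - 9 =20*x^2 + x*(4*b - 40)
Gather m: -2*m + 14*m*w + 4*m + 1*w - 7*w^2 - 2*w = m*(14*w + 2) - 7*w^2 - w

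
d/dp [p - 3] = 1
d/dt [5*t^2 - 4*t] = 10*t - 4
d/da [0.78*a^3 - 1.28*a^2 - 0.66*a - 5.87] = 2.34*a^2 - 2.56*a - 0.66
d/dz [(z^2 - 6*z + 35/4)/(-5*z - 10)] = (-4*z^2 - 16*z + 83)/(20*(z^2 + 4*z + 4))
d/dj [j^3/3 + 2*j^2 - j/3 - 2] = j^2 + 4*j - 1/3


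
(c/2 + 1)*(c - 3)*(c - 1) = c^3/2 - c^2 - 5*c/2 + 3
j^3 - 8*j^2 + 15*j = j*(j - 5)*(j - 3)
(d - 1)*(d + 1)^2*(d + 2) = d^4 + 3*d^3 + d^2 - 3*d - 2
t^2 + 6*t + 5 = (t + 1)*(t + 5)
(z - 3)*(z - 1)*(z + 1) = z^3 - 3*z^2 - z + 3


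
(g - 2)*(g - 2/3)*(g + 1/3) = g^3 - 7*g^2/3 + 4*g/9 + 4/9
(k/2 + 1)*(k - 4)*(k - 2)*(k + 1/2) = k^4/2 - 7*k^3/4 - 3*k^2 + 7*k + 4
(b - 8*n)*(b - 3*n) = b^2 - 11*b*n + 24*n^2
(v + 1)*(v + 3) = v^2 + 4*v + 3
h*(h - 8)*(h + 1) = h^3 - 7*h^2 - 8*h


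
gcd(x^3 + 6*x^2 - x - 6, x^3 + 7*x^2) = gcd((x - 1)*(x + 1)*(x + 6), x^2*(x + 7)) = 1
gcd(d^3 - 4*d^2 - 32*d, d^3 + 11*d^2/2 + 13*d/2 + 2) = d + 4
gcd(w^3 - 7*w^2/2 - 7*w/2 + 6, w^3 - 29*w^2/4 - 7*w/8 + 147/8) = w + 3/2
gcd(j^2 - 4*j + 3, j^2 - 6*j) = 1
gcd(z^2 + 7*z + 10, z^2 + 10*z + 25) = z + 5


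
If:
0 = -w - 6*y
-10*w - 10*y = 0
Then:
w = 0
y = 0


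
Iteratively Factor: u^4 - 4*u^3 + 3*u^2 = (u - 3)*(u^3 - u^2) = (u - 3)*(u - 1)*(u^2) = u*(u - 3)*(u - 1)*(u)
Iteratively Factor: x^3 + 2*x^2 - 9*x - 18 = (x + 3)*(x^2 - x - 6) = (x - 3)*(x + 3)*(x + 2)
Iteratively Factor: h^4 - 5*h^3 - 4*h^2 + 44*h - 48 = (h - 4)*(h^3 - h^2 - 8*h + 12) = (h - 4)*(h - 2)*(h^2 + h - 6) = (h - 4)*(h - 2)*(h + 3)*(h - 2)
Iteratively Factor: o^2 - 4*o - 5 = (o - 5)*(o + 1)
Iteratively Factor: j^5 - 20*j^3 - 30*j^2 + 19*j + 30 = (j + 3)*(j^4 - 3*j^3 - 11*j^2 + 3*j + 10) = (j - 5)*(j + 3)*(j^3 + 2*j^2 - j - 2) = (j - 5)*(j - 1)*(j + 3)*(j^2 + 3*j + 2) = (j - 5)*(j - 1)*(j + 2)*(j + 3)*(j + 1)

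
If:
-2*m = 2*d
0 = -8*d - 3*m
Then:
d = 0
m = 0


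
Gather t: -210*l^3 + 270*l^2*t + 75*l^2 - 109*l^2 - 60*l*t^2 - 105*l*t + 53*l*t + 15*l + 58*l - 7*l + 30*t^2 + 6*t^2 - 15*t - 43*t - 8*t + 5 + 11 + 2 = -210*l^3 - 34*l^2 + 66*l + t^2*(36 - 60*l) + t*(270*l^2 - 52*l - 66) + 18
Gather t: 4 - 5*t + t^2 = t^2 - 5*t + 4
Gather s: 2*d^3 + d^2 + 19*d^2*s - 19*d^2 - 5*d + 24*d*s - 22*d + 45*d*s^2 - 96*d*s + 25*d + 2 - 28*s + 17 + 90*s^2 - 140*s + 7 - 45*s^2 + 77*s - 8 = 2*d^3 - 18*d^2 - 2*d + s^2*(45*d + 45) + s*(19*d^2 - 72*d - 91) + 18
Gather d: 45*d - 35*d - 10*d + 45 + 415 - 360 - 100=0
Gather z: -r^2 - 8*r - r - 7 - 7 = -r^2 - 9*r - 14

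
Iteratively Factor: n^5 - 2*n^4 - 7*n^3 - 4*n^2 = (n + 1)*(n^4 - 3*n^3 - 4*n^2) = (n - 4)*(n + 1)*(n^3 + n^2) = n*(n - 4)*(n + 1)*(n^2 + n) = n*(n - 4)*(n + 1)^2*(n)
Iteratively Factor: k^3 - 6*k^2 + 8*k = (k - 4)*(k^2 - 2*k) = k*(k - 4)*(k - 2)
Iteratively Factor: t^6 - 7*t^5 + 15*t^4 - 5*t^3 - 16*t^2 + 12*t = (t - 2)*(t^5 - 5*t^4 + 5*t^3 + 5*t^2 - 6*t) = t*(t - 2)*(t^4 - 5*t^3 + 5*t^2 + 5*t - 6) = t*(t - 2)^2*(t^3 - 3*t^2 - t + 3) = t*(t - 2)^2*(t + 1)*(t^2 - 4*t + 3) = t*(t - 2)^2*(t - 1)*(t + 1)*(t - 3)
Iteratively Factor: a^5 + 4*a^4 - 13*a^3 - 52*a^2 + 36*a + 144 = (a + 2)*(a^4 + 2*a^3 - 17*a^2 - 18*a + 72) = (a - 3)*(a + 2)*(a^3 + 5*a^2 - 2*a - 24) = (a - 3)*(a - 2)*(a + 2)*(a^2 + 7*a + 12) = (a - 3)*(a - 2)*(a + 2)*(a + 4)*(a + 3)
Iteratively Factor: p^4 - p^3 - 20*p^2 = (p + 4)*(p^3 - 5*p^2) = (p - 5)*(p + 4)*(p^2) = p*(p - 5)*(p + 4)*(p)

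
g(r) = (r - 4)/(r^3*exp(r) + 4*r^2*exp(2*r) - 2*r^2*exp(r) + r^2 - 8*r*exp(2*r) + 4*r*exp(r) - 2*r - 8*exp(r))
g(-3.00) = -0.59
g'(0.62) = -0.28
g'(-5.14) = -0.07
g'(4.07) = 0.00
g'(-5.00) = -0.07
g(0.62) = 0.14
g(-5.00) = -0.27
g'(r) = (r - 4)*(-r^3*exp(r) - 8*r^2*exp(2*r) - r^2*exp(r) + 8*r*exp(2*r) - 2*r + 8*exp(2*r) + 4*exp(r) + 2)/(r^3*exp(r) + 4*r^2*exp(2*r) - 2*r^2*exp(r) + r^2 - 8*r*exp(2*r) + 4*r*exp(r) - 2*r - 8*exp(r))^2 + 1/(r^3*exp(r) + 4*r^2*exp(2*r) - 2*r^2*exp(r) + r^2 - 8*r*exp(2*r) + 4*r*exp(r) - 2*r - 8*exp(r)) = (r^3*exp(r) + 4*r^2*exp(2*r) - 2*r^2*exp(r) + r^2 - 8*r*exp(2*r) + 4*r*exp(r) - 2*r - (r - 4)*(r^3*exp(r) + 8*r^2*exp(2*r) + r^2*exp(r) - 8*r*exp(2*r) + 2*r - 8*exp(2*r) - 4*exp(r) - 2) - 8*exp(r))/(r^3*exp(r) + 4*r^2*exp(2*r) - 2*r^2*exp(r) + r^2 - 8*r*exp(2*r) + 4*r*exp(r) - 2*r - 8*exp(r))^2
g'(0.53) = -0.35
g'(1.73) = 0.03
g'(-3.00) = -0.35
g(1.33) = 0.04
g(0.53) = 0.17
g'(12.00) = 0.00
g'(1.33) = -0.05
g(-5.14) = -0.26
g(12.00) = 0.00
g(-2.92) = -0.62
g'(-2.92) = -0.39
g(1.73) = 0.03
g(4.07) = 0.00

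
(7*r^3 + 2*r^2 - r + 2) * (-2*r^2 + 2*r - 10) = -14*r^5 + 10*r^4 - 64*r^3 - 26*r^2 + 14*r - 20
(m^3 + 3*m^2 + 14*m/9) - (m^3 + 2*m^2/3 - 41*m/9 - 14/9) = 7*m^2/3 + 55*m/9 + 14/9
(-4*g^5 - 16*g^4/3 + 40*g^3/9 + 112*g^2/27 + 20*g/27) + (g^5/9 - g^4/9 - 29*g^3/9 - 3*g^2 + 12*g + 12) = -35*g^5/9 - 49*g^4/9 + 11*g^3/9 + 31*g^2/27 + 344*g/27 + 12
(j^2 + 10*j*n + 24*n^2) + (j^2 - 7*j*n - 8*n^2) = 2*j^2 + 3*j*n + 16*n^2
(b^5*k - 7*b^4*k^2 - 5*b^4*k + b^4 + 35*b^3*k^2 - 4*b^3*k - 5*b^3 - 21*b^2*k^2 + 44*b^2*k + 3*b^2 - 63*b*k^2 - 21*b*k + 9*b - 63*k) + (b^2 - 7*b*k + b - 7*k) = b^5*k - 7*b^4*k^2 - 5*b^4*k + b^4 + 35*b^3*k^2 - 4*b^3*k - 5*b^3 - 21*b^2*k^2 + 44*b^2*k + 4*b^2 - 63*b*k^2 - 28*b*k + 10*b - 70*k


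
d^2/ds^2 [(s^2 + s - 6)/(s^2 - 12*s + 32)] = 2*(13*s^3 - 114*s^2 + 120*s + 736)/(s^6 - 36*s^5 + 528*s^4 - 4032*s^3 + 16896*s^2 - 36864*s + 32768)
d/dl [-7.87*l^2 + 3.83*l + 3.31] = 3.83 - 15.74*l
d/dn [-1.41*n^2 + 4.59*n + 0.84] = 4.59 - 2.82*n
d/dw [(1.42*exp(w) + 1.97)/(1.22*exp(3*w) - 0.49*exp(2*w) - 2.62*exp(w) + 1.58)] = (-3.4648*exp(3*w) - 6.5144*exp(2*w) + 1.9306*exp(w) + 7.405)*exp(w)/(1.4884*exp(6*w) - 1.1956*exp(5*w) - 6.1527*exp(4*w) + 6.4228*exp(3*w) + 5.316*exp(2*w) - 8.2792*exp(w) + 2.4964)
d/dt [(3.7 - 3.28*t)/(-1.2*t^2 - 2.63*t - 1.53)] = (-3.936*t^2 + 8.88*t + 14.7494)/(1.44*t^4 + 6.312*t^3 + 10.5889*t^2 + 8.0478*t + 2.3409)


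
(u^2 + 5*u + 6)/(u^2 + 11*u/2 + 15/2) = 2*(u + 2)/(2*u + 5)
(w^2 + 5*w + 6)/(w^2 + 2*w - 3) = (w + 2)/(w - 1)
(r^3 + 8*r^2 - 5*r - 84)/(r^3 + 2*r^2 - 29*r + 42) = (r + 4)/(r - 2)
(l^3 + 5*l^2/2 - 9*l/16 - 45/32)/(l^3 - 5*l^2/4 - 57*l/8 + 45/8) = (l + 3/4)/(l - 3)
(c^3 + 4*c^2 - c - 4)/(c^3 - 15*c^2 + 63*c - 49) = (c^2 + 5*c + 4)/(c^2 - 14*c + 49)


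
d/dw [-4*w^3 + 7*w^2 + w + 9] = -12*w^2 + 14*w + 1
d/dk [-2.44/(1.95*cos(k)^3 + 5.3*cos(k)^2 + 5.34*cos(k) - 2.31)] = (14.274*sin(k)^2 - 25.864*cos(k) - 27.3036)*sin(k)/(1.95*cos(k)^3 + 5.3*cos(k)^2 + 5.34*cos(k) - 2.31)^2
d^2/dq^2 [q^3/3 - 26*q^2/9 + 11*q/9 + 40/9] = 2*q - 52/9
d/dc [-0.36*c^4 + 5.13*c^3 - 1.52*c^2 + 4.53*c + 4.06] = -1.44*c^3 + 15.39*c^2 - 3.04*c + 4.53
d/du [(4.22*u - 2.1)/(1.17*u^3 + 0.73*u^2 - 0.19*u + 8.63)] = (-9.8748*u^3 + 4.2904*u^2 + 3.066*u + 36.0196)/(1.3689*u^6 + 1.7082*u^5 + 0.0882999999999999*u^4 + 19.9168*u^3 + 12.6359*u^2 - 3.2794*u + 74.4769)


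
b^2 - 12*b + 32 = (b - 8)*(b - 4)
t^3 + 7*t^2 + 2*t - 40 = (t - 2)*(t + 4)*(t + 5)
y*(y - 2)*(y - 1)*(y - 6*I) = y^4 - 3*y^3 - 6*I*y^3 + 2*y^2 + 18*I*y^2 - 12*I*y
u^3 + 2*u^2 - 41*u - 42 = (u - 6)*(u + 1)*(u + 7)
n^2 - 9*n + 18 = (n - 6)*(n - 3)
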